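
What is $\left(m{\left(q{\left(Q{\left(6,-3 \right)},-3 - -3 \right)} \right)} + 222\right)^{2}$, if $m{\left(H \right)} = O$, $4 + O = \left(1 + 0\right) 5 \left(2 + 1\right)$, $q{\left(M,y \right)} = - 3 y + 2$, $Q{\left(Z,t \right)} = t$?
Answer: $54289$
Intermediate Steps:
$q{\left(M,y \right)} = 2 - 3 y$
$O = 11$ ($O = -4 + \left(1 + 0\right) 5 \left(2 + 1\right) = -4 + 1 \cdot 5 \cdot 3 = -4 + 5 \cdot 3 = -4 + 15 = 11$)
$m{\left(H \right)} = 11$
$\left(m{\left(q{\left(Q{\left(6,-3 \right)},-3 - -3 \right)} \right)} + 222\right)^{2} = \left(11 + 222\right)^{2} = 233^{2} = 54289$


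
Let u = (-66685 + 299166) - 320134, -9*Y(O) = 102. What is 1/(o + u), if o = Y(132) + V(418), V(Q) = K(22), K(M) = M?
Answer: -3/262927 ≈ -1.1410e-5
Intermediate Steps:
Y(O) = -34/3 (Y(O) = -⅑*102 = -34/3)
V(Q) = 22
o = 32/3 (o = -34/3 + 22 = 32/3 ≈ 10.667)
u = -87653 (u = 232481 - 320134 = -87653)
1/(o + u) = 1/(32/3 - 87653) = 1/(-262927/3) = -3/262927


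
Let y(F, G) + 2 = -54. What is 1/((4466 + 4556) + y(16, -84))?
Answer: 1/8966 ≈ 0.00011153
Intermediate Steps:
y(F, G) = -56 (y(F, G) = -2 - 54 = -56)
1/((4466 + 4556) + y(16, -84)) = 1/((4466 + 4556) - 56) = 1/(9022 - 56) = 1/8966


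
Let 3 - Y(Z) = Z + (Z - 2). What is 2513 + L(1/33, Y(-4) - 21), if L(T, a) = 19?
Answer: 2532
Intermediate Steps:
Y(Z) = 5 - 2*Z (Y(Z) = 3 - (Z + (Z - 2)) = 3 - (Z + (-2 + Z)) = 3 - (-2 + 2*Z) = 3 + (2 - 2*Z) = 5 - 2*Z)
2513 + L(1/33, Y(-4) - 21) = 2513 + 19 = 2532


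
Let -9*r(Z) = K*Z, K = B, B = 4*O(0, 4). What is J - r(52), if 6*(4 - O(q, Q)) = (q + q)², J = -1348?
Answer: -11300/9 ≈ -1255.6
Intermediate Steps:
O(q, Q) = 4 - 2*q²/3 (O(q, Q) = 4 - (q + q)²/6 = 4 - 4*q²/6 = 4 - 2*q²/3)
B = 16 (B = 4*(4 - ⅔*0²) = 4*(4 - ⅔*0) = 4*(4 + 0) = 4*4 = 16)
K = 16
r(Z) = -16*Z/9
J - r(52) = -1348 - (-16)*52/9 = -1348 - 1*(-832/9) = -1348 + 832/9 = -11300/9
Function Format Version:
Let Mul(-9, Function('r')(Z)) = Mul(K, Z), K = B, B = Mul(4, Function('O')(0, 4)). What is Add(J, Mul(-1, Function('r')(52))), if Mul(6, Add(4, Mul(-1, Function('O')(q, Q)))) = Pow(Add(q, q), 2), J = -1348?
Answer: Rational(-11300, 9) ≈ -1255.6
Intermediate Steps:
Function('O')(q, Q) = Add(4, Mul(Rational(-2, 3), Pow(q, 2))) (Function('O')(q, Q) = Add(4, Mul(Rational(-1, 6), Pow(Add(q, q), 2))) = Add(4, Mul(Rational(-1, 6), Pow(Mul(2, q), 2))) = Add(4, Mul(Rational(-1, 6), Mul(4, Pow(q, 2)))) = Add(4, Mul(Rational(-2, 3), Pow(q, 2))))
B = 16 (B = Mul(4, Add(4, Mul(Rational(-2, 3), Pow(0, 2)))) = Mul(4, Add(4, Mul(Rational(-2, 3), 0))) = Mul(4, Add(4, 0)) = Mul(4, 4) = 16)
K = 16
Function('r')(Z) = Mul(Rational(-16, 9), Z) (Function('r')(Z) = Mul(Rational(-1, 9), Mul(16, Z)) = Mul(Rational(-16, 9), Z))
Add(J, Mul(-1, Function('r')(52))) = Add(-1348, Mul(-1, Mul(Rational(-16, 9), 52))) = Add(-1348, Mul(-1, Rational(-832, 9))) = Add(-1348, Rational(832, 9)) = Rational(-11300, 9)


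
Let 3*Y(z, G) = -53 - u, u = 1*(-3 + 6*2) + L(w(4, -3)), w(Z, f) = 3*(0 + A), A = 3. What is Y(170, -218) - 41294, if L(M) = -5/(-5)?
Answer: -41315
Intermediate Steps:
w(Z, f) = 9 (w(Z, f) = 3*(0 + 3) = 3*3 = 9)
L(M) = 1 (L(M) = -5*(-⅕) = 1)
u = 10 (u = 1*(-3 + 6*2) + 1 = 1*(-3 + 12) + 1 = 1*9 + 1 = 9 + 1 = 10)
Y(z, G) = -21 (Y(z, G) = (-53 - 1*10)/3 = (-53 - 10)/3 = (⅓)*(-63) = -21)
Y(170, -218) - 41294 = -21 - 41294 = -41315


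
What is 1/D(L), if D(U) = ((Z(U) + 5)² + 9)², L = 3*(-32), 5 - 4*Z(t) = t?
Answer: 256/218596225 ≈ 1.1711e-6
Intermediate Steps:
Z(t) = 5/4 - t/4
L = -96
D(U) = (9 + (25/4 - U/4)²)² (D(U) = (((5/4 - U/4) + 5)² + 9)² = ((25/4 - U/4)² + 9)² = (9 + (25/4 - U/4)²)²)
1/D(L) = 1/((144 + (-25 - 96)²)²/256) = 1/((144 + (-121)²)²/256) = 1/((144 + 14641)²/256) = 1/((1/256)*14785²) = 1/((1/256)*218596225) = 1/(218596225/256) = 256/218596225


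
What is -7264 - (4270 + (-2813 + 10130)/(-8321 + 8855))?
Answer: -2055491/178 ≈ -11548.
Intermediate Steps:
-7264 - (4270 + (-2813 + 10130)/(-8321 + 8855)) = -7264 - (4270 + 7317/534) = -7264 - (4270 + 7317*(1/534)) = -7264 - (4270 + 2439/178) = -7264 - 1*762499/178 = -7264 - 762499/178 = -2055491/178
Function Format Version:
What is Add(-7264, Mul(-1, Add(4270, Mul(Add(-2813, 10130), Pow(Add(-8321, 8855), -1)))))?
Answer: Rational(-2055491, 178) ≈ -11548.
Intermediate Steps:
Add(-7264, Mul(-1, Add(4270, Mul(Add(-2813, 10130), Pow(Add(-8321, 8855), -1))))) = Add(-7264, Mul(-1, Add(4270, Mul(7317, Pow(534, -1))))) = Add(-7264, Mul(-1, Add(4270, Mul(7317, Rational(1, 534))))) = Add(-7264, Mul(-1, Add(4270, Rational(2439, 178)))) = Add(-7264, Mul(-1, Rational(762499, 178))) = Add(-7264, Rational(-762499, 178)) = Rational(-2055491, 178)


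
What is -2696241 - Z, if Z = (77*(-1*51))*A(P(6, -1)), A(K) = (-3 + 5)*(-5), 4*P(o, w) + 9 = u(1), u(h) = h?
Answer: -2735511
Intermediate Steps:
P(o, w) = -2 (P(o, w) = -9/4 + (¼)*1 = -9/4 + ¼ = -2)
A(K) = -10 (A(K) = 2*(-5) = -10)
Z = 39270 (Z = (77*(-1*51))*(-10) = (77*(-51))*(-10) = -3927*(-10) = 39270)
-2696241 - Z = -2696241 - 1*39270 = -2696241 - 39270 = -2735511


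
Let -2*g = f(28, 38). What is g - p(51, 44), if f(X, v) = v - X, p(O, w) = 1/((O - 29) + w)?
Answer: -331/66 ≈ -5.0152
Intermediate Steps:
p(O, w) = 1/(-29 + O + w) (p(O, w) = 1/((-29 + O) + w) = 1/(-29 + O + w))
g = -5 (g = -(38 - 1*28)/2 = -(38 - 28)/2 = -½*10 = -5)
g - p(51, 44) = -5 - 1/(-29 + 51 + 44) = -5 - 1/66 = -331/66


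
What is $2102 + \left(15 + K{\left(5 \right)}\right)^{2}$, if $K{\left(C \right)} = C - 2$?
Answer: $2426$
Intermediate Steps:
$K{\left(C \right)} = -2 + C$
$2102 + \left(15 + K{\left(5 \right)}\right)^{2} = 2102 + \left(15 + \left(-2 + 5\right)\right)^{2} = 2102 + \left(15 + 3\right)^{2} = 2102 + 18^{2} = 2102 + 324 = 2426$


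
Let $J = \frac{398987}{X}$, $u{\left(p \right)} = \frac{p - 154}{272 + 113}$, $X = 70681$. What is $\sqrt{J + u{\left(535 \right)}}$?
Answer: $\frac{136 \sqrt{265618137785}}{27212185} \approx 2.5758$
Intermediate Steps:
$u{\left(p \right)} = - \frac{2}{5} + \frac{p}{385}$ ($u{\left(p \right)} = \frac{-154 + p}{385} = \left(-154 + p\right) \frac{1}{385} = - \frac{2}{5} + \frac{p}{385}$)
$J = \frac{398987}{70681} \approx 5.6449$
$\sqrt{J + u{\left(535 \right)}} = \sqrt{\frac{398987}{70681} + \left(- \frac{2}{5} + \frac{1}{385} \cdot 535\right)} = \sqrt{\frac{398987}{70681} + \left(- \frac{2}{5} + \frac{107}{77}\right)} = \sqrt{\frac{398987}{70681} + \frac{381}{385}} = \sqrt{\frac{180539456}{27212185}} = \frac{136 \sqrt{265618137785}}{27212185}$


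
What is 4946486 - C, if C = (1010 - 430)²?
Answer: 4610086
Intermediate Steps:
C = 336400 (C = 580² = 336400)
4946486 - C = 4946486 - 1*336400 = 4946486 - 336400 = 4610086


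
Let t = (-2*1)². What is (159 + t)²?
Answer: 26569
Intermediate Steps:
t = 4 (t = (-2)² = 4)
(159 + t)² = (159 + 4)² = 163² = 26569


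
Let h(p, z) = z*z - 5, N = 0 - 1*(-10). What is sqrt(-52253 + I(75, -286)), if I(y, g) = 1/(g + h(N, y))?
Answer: I*sqrt(1486679150334)/5334 ≈ 228.59*I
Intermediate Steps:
N = 10 (N = 0 + 10 = 10)
h(p, z) = -5 + z**2 (h(p, z) = z**2 - 5 = -5 + z**2)
I(y, g) = 1/(-5 + g + y**2) (I(y, g) = 1/(g + (-5 + y**2)) = 1/(-5 + g + y**2))
sqrt(-52253 + I(75, -286)) = sqrt(-52253 + 1/(-5 - 286 + 75**2)) = sqrt(-52253 + 1/(-5 - 286 + 5625)) = sqrt(-52253 + 1/5334) = sqrt(-278717501/5334) = I*sqrt(1486679150334)/5334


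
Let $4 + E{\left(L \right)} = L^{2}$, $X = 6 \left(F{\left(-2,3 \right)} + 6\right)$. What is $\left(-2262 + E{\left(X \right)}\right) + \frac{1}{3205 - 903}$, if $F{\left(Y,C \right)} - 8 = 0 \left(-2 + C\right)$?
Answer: $\frac{11026581}{2302} \approx 4790.0$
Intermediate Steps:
$F{\left(Y,C \right)} = 8$ ($F{\left(Y,C \right)} = 8 + 0 \left(-2 + C\right) = 8 + 0 = 8$)
$X = 84$ ($X = 6 \left(8 + 6\right) = 6 \cdot 14 = 84$)
$E{\left(L \right)} = -4 + L^{2}$
$\left(-2262 + E{\left(X \right)}\right) + \frac{1}{3205 - 903} = \left(-2262 - \left(4 - 84^{2}\right)\right) + \frac{1}{3205 - 903} = \left(-2262 + \left(-4 + 7056\right)\right) + \frac{1}{2302} = \left(-2262 + 7052\right) + \frac{1}{2302} = 4790 + \frac{1}{2302} = \frac{11026581}{2302}$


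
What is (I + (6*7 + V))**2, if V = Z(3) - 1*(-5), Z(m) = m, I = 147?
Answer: 38809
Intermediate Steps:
V = 8 (V = 3 - 1*(-5) = 3 + 5 = 8)
(I + (6*7 + V))**2 = (147 + (6*7 + 8))**2 = (147 + (42 + 8))**2 = (147 + 50)**2 = 197**2 = 38809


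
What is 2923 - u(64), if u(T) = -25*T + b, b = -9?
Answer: 4532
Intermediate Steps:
u(T) = -9 - 25*T (u(T) = -25*T - 9 = -9 - 25*T)
2923 - u(64) = 2923 - (-9 - 25*64) = 2923 - (-9 - 1600) = 2923 - 1*(-1609) = 2923 + 1609 = 4532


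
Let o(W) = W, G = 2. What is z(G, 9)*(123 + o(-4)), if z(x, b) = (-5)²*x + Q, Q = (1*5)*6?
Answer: 9520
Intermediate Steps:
Q = 30 (Q = 5*6 = 30)
z(x, b) = 30 + 25*x (z(x, b) = (-5)²*x + 30 = 25*x + 30 = 30 + 25*x)
z(G, 9)*(123 + o(-4)) = (30 + 25*2)*(123 - 4) = (30 + 50)*119 = 80*119 = 9520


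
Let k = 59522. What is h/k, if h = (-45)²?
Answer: 2025/59522 ≈ 0.034021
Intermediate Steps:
h = 2025
h/k = 2025/59522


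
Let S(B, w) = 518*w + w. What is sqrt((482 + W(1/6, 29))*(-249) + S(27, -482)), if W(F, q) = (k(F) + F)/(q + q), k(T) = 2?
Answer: I*sqrt(1245303355)/58 ≈ 608.43*I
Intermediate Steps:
W(F, q) = (2 + F)/(2*q) (W(F, q) = (2 + F)/(q + q) = (2 + F)/((2*q)) = (2 + F)*(1/(2*q)) = (2 + F)/(2*q))
S(B, w) = 519*w
sqrt((482 + W(1/6, 29))*(-249) + S(27, -482)) = sqrt((482 + (1/2)*(2 + 1/6)/29)*(-249) + 519*(-482)) = sqrt((482 + (1/2)*(1/29)*(2 + 1/6))*(-249) - 250158) = sqrt((482 + (1/2)*(1/29)*(13/6))*(-249) - 250158) = sqrt((482 + 13/348)*(-249) - 250158) = sqrt((167749/348)*(-249) - 250158) = sqrt(-13923167/116 - 250158) = sqrt(-42941495/116) = I*sqrt(1245303355)/58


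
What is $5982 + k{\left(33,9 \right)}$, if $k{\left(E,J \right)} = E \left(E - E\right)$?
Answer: $5982$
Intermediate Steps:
$k{\left(E,J \right)} = 0$ ($k{\left(E,J \right)} = E 0 = 0$)
$5982 + k{\left(33,9 \right)} = 5982 + 0 = 5982$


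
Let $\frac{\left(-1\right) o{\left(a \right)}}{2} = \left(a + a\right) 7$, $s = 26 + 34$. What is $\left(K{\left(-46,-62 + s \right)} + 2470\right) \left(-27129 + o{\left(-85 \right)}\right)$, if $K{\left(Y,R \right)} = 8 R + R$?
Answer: $-60684548$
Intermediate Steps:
$s = 60$
$o{\left(a \right)} = - 28 a$ ($o{\left(a \right)} = - 2 \left(a + a\right) 7 = - 2 \cdot 2 a 7 = - 2 \cdot 14 a = - 28 a$)
$K{\left(Y,R \right)} = 9 R$
$\left(K{\left(-46,-62 + s \right)} + 2470\right) \left(-27129 + o{\left(-85 \right)}\right) = \left(9 \left(-62 + 60\right) + 2470\right) \left(-27129 - -2380\right) = \left(9 \left(-2\right) + 2470\right) \left(-27129 + 2380\right) = \left(-18 + 2470\right) \left(-24749\right) = 2452 \left(-24749\right) = -60684548$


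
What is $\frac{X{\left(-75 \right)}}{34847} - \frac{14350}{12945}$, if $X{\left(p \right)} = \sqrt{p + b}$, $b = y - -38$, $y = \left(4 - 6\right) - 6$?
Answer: $- \frac{2870}{2589} + \frac{3 i \sqrt{5}}{34847} \approx -1.1085 + 0.0001925 i$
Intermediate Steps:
$y = -8$ ($y = \left(4 - 6\right) - 6 = -2 - 6 = -8$)
$b = 30$ ($b = -8 - -38 = -8 + 38 = 30$)
$X{\left(p \right)} = \sqrt{30 + p}$ ($X{\left(p \right)} = \sqrt{p + 30} = \sqrt{30 + p}$)
$\frac{X{\left(-75 \right)}}{34847} - \frac{14350}{12945} = \frac{\sqrt{30 - 75}}{34847} - \frac{14350}{12945} = \sqrt{-45} \cdot \frac{1}{34847} - \frac{2870}{2589} = 3 i \sqrt{5} \cdot \frac{1}{34847} - \frac{2870}{2589} = \frac{3 i \sqrt{5}}{34847} - \frac{2870}{2589} = - \frac{2870}{2589} + \frac{3 i \sqrt{5}}{34847}$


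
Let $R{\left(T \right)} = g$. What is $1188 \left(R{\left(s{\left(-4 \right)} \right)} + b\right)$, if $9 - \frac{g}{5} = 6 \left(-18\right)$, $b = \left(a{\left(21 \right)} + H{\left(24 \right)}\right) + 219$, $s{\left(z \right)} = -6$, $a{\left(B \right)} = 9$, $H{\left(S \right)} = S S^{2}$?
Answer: $17388756$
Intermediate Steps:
$H{\left(S \right)} = S^{3}$
$b = 14052$ ($b = \left(9 + 24^{3}\right) + 219 = \left(9 + 13824\right) + 219 = 13833 + 219 = 14052$)
$g = 585$ ($g = 45 - 5 \cdot 6 \left(-18\right) = 45 - -540 = 45 + 540 = 585$)
$R{\left(T \right)} = 585$
$1188 \left(R{\left(s{\left(-4 \right)} \right)} + b\right) = 1188 \left(585 + 14052\right) = 1188 \cdot 14637 = 17388756$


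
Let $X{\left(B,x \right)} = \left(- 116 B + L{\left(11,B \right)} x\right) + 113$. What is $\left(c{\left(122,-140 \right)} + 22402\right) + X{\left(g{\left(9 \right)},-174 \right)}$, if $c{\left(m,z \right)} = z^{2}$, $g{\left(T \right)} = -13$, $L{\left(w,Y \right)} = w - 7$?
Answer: $42927$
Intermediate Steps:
$L{\left(w,Y \right)} = -7 + w$ ($L{\left(w,Y \right)} = w - 7 = -7 + w$)
$X{\left(B,x \right)} = 113 - 116 B + 4 x$ ($X{\left(B,x \right)} = \left(- 116 B + \left(-7 + 11\right) x\right) + 113 = \left(- 116 B + 4 x\right) + 113 = 113 - 116 B + 4 x$)
$\left(c{\left(122,-140 \right)} + 22402\right) + X{\left(g{\left(9 \right)},-174 \right)} = \left(\left(-140\right)^{2} + 22402\right) + \left(113 - -1508 + 4 \left(-174\right)\right) = \left(19600 + 22402\right) + \left(113 + 1508 - 696\right) = 42002 + 925 = 42927$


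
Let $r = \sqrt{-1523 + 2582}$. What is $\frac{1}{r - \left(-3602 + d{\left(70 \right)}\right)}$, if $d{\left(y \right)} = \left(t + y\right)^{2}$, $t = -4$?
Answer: $- \frac{754}{567457} - \frac{\sqrt{1059}}{567457} \approx -0.0013861$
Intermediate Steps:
$d{\left(y \right)} = \left(-4 + y\right)^{2}$
$r = \sqrt{1059} \approx 32.542$
$\frac{1}{r - \left(-3602 + d{\left(70 \right)}\right)} = \frac{1}{\sqrt{1059} + \left(3602 - \left(-4 + 70\right)^{2}\right)} = \frac{1}{\sqrt{1059} + \left(3602 - 66^{2}\right)} = \frac{1}{\sqrt{1059} + \left(3602 - 4356\right)} = \frac{1}{\sqrt{1059} - 754} = \frac{1}{-754 + \sqrt{1059}}$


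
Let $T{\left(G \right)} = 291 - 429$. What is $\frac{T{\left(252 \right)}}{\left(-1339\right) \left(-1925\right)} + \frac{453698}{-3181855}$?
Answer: $- \frac{233975943668}{1640293980325} \approx -0.14264$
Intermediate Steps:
$T{\left(G \right)} = -138$ ($T{\left(G \right)} = 291 - 429 = -138$)
$\frac{T{\left(252 \right)}}{\left(-1339\right) \left(-1925\right)} + \frac{453698}{-3181855} = - \frac{138}{\left(-1339\right) \left(-1925\right)} + \frac{453698}{-3181855} = - \frac{138}{2577575} + 453698 \left(- \frac{1}{3181855}\right) = \left(-138\right) \frac{1}{2577575} - \frac{453698}{3181855} = - \frac{138}{2577575} - \frac{453698}{3181855} = - \frac{233975943668}{1640293980325}$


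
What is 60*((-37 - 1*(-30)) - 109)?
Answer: -6960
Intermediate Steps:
60*((-37 - 1*(-30)) - 109) = 60*((-37 + 30) - 109) = 60*(-7 - 109) = 60*(-116) = -6960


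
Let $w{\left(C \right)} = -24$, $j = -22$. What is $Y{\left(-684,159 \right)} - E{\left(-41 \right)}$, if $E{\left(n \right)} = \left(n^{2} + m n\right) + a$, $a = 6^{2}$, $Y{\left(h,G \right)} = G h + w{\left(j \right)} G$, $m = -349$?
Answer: $-128598$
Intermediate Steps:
$Y{\left(h,G \right)} = - 24 G + G h$ ($Y{\left(h,G \right)} = G h - 24 G = - 24 G + G h$)
$a = 36$
$E{\left(n \right)} = 36 + n^{2} - 349 n$ ($E{\left(n \right)} = \left(n^{2} - 349 n\right) + 36 = 36 + n^{2} - 349 n$)
$Y{\left(-684,159 \right)} - E{\left(-41 \right)} = 159 \left(-24 - 684\right) - \left(36 + \left(-41\right)^{2} - -14309\right) = 159 \left(-708\right) - \left(36 + 1681 + 14309\right) = -112572 - 16026 = -128598$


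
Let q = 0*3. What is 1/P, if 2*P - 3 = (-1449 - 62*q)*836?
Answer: -2/1211361 ≈ -1.6510e-6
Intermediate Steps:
q = 0
P = -1211361/2 (P = 3/2 + ((-1449 - 62*0)*836)/2 = 3/2 + ((-1449 + 0)*836)/2 = 3/2 + (-1449*836)/2 = 3/2 + (½)*(-1211364) = 3/2 - 605682 = -1211361/2 ≈ -6.0568e+5)
1/P = 1/(-1211361/2) = -2/1211361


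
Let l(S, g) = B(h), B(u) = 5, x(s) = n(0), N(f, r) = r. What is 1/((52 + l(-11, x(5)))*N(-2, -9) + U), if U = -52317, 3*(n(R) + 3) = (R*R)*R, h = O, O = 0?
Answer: -1/52830 ≈ -1.8929e-5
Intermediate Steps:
h = 0
n(R) = -3 + R**3/3 (n(R) = -3 + ((R*R)*R)/3 = -3 + (R**2*R)/3 = -3 + R**3/3)
x(s) = -3 (x(s) = -3 + (1/3)*0**3 = -3 + (1/3)*0 = -3 + 0 = -3)
l(S, g) = 5
1/((52 + l(-11, x(5)))*N(-2, -9) + U) = 1/((52 + 5)*(-9) - 52317) = 1/(57*(-9) - 52317) = 1/(-513 - 52317) = 1/(-52830) = -1/52830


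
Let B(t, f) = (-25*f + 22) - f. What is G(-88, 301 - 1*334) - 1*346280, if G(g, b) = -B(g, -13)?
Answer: -346640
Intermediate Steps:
B(t, f) = 22 - 26*f (B(t, f) = (22 - 25*f) - f = 22 - 26*f)
G(g, b) = -360 (G(g, b) = -(22 - 26*(-13)) = -(22 + 338) = -1*360 = -360)
G(-88, 301 - 1*334) - 1*346280 = -360 - 1*346280 = -360 - 346280 = -346640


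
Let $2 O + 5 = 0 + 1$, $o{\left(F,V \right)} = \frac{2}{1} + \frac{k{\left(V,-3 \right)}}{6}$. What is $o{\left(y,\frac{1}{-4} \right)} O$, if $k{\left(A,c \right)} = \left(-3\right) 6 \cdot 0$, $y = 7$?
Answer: $-4$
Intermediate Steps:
$k{\left(A,c \right)} = 0$ ($k{\left(A,c \right)} = \left(-18\right) 0 = 0$)
$o{\left(F,V \right)} = 2$ ($o{\left(F,V \right)} = \frac{2}{1} + \frac{0}{6} = 2 \cdot 1 + 0 \cdot \frac{1}{6} = 2 + 0 = 2$)
$O = -2$ ($O = - \frac{5}{2} + \frac{0 + 1}{2} = - \frac{5}{2} + \frac{1}{2} \cdot 1 = - \frac{5}{2} + \frac{1}{2} = -2$)
$o{\left(y,\frac{1}{-4} \right)} O = 2 \left(-2\right) = -4$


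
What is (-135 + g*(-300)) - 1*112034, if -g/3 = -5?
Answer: -116669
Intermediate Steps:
g = 15 (g = -3*(-5) = 15)
(-135 + g*(-300)) - 1*112034 = (-135 + 15*(-300)) - 1*112034 = (-135 - 4500) - 112034 = -4635 - 112034 = -116669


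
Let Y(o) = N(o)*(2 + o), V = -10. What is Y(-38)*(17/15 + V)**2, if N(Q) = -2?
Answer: 141512/25 ≈ 5660.5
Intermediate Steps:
Y(o) = -4 - 2*o (Y(o) = -2*(2 + o) = -4 - 2*o)
Y(-38)*(17/15 + V)**2 = (-4 - 2*(-38))*(17/15 - 10)**2 = (-4 + 76)*(17*(1/15) - 10)**2 = 72*(17/15 - 10)**2 = 72*(-133/15)**2 = 72*(17689/225) = 141512/25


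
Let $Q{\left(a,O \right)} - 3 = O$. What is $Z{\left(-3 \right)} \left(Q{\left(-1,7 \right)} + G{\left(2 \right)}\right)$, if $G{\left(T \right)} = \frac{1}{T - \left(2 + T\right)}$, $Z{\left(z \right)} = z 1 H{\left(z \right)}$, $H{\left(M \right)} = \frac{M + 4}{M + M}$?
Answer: $\frac{19}{4} \approx 4.75$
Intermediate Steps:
$Q{\left(a,O \right)} = 3 + O$
$H{\left(M \right)} = \frac{4 + M}{2 M}$
$Z{\left(z \right)} = 2 + \frac{z}{2}$ ($Z{\left(z \right)} = z 1 \frac{4 + z}{2 z} = z \frac{4 + z}{2 z} = 2 + \frac{z}{2}$)
$G{\left(T \right)} = - \frac{1}{2}$ ($G{\left(T \right)} = \frac{1}{-2} = - \frac{1}{2}$)
$Z{\left(-3 \right)} \left(Q{\left(-1,7 \right)} + G{\left(2 \right)}\right) = \left(2 + \frac{1}{2} \left(-3\right)\right) \left(\left(3 + 7\right) - \frac{1}{2}\right) = \left(2 - \frac{3}{2}\right) \left(10 - \frac{1}{2}\right) = \frac{1}{2} \cdot \frac{19}{2} = \frac{19}{4}$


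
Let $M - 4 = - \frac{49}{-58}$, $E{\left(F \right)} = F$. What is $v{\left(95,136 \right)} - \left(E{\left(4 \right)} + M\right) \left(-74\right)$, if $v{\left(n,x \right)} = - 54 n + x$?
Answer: $- \frac{125845}{29} \approx -4339.5$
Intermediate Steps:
$M = \frac{281}{58}$ ($M = 4 - \frac{49}{-58} = 4 - - \frac{49}{58} = 4 + \frac{49}{58} = \frac{281}{58} \approx 4.8448$)
$v{\left(n,x \right)} = x - 54 n$
$v{\left(95,136 \right)} - \left(E{\left(4 \right)} + M\right) \left(-74\right) = \left(136 - 5130\right) - \left(4 + \frac{281}{58}\right) \left(-74\right) = \left(136 - 5130\right) - \frac{513}{58} \left(-74\right) = -4994 - - \frac{18981}{29} = -4994 + \frac{18981}{29} = - \frac{125845}{29}$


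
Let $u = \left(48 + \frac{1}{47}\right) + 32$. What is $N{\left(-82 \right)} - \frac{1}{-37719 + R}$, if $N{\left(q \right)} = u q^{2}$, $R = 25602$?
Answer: $\frac{306426376835}{569499} \approx 5.3806 \cdot 10^{5}$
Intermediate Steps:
$u = \frac{3761}{47}$ ($u = \left(48 + \frac{1}{47}\right) + 32 = \frac{2257}{47} + 32 = \frac{3761}{47} \approx 80.021$)
$N{\left(q \right)} = \frac{3761 q^{2}}{47}$
$N{\left(-82 \right)} - \frac{1}{-37719 + R} = \frac{3761 \left(-82\right)^{2}}{47} - \frac{1}{-37719 + 25602} = \frac{3761}{47} \cdot 6724 - \frac{1}{-12117} = \frac{25288964}{47} - - \frac{1}{12117} = \frac{25288964}{47} + \frac{1}{12117} = \frac{306426376835}{569499}$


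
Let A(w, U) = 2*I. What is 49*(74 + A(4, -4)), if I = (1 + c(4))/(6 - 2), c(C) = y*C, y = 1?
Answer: 7497/2 ≈ 3748.5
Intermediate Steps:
c(C) = C (c(C) = 1*C = C)
I = 5/4 (I = (1 + 4)/(6 - 2) = 5/4 ≈ 1.2500)
A(w, U) = 5/2 (A(w, U) = 2*(5/4) = 5/2)
49*(74 + A(4, -4)) = 49*(74 + 5/2) = 49*(153/2) = 7497/2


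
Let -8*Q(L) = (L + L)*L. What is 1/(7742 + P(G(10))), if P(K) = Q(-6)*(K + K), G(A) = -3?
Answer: 1/7796 ≈ 0.00012827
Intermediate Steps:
Q(L) = -L**2/4 (Q(L) = -(L + L)*L/8 = -2*L*L/8 = -L**2/4)
P(K) = -18*K (P(K) = (-1/4*(-6)**2)*(K + K) = (-1/4*36)*(2*K) = -18*K)
1/(7742 + P(G(10))) = 1/(7742 - 18*(-3)) = 1/(7742 + 54) = 1/7796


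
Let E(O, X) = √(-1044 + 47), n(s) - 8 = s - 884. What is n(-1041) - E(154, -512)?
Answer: -1917 - I*√997 ≈ -1917.0 - 31.575*I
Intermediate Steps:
n(s) = -876 + s (n(s) = 8 + (s - 884) = 8 + (-884 + s) = -876 + s)
E(O, X) = I*√997 (E(O, X) = √(-997) = I*√997)
n(-1041) - E(154, -512) = (-876 - 1041) - I*√997 = -1917 - I*√997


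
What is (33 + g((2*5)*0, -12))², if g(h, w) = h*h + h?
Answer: 1089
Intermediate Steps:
g(h, w) = h + h² (g(h, w) = h² + h = h + h²)
(33 + g((2*5)*0, -12))² = (33 + ((2*5)*0)*(1 + (2*5)*0))² = (33 + (10*0)*(1 + 10*0))² = (33 + 0*(1 + 0))² = (33 + 0*1)² = (33 + 0)² = 33² = 1089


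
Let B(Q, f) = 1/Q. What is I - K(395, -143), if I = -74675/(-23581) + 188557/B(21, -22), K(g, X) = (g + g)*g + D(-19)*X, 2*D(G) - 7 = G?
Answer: 85995006084/23581 ≈ 3.6468e+6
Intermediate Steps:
D(G) = 7/2 + G/2
K(g, X) = -6*X + 2*g² (K(g, X) = (g + g)*g + (7/2 + (½)*(-19))*X = (2*g)*g + (7/2 - 19/2)*X = 2*g² - 6*X = -6*X + 2*g²)
I = 93373689632/23581 (I = -74675/(-23581) + 188557/(1/21) = -74675*(-1/23581) + 188557/(1/21) = 74675/23581 + 188557*21 = 74675/23581 + 3959697 = 93373689632/23581 ≈ 3.9597e+6)
I - K(395, -143) = 93373689632/23581 - (-6*(-143) + 2*395²) = 93373689632/23581 - (858 + 2*156025) = 93373689632/23581 - (858 + 312050) = 93373689632/23581 - 1*312908 = 93373689632/23581 - 312908 = 85995006084/23581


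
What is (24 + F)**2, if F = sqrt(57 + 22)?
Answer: (24 + sqrt(79))**2 ≈ 1081.6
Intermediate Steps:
F = sqrt(79) ≈ 8.8882
(24 + F)**2 = (24 + sqrt(79))**2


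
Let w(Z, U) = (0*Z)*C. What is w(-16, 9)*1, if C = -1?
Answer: 0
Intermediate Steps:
w(Z, U) = 0 (w(Z, U) = (0*Z)*(-1) = 0*(-1) = 0)
w(-16, 9)*1 = 0*1 = 0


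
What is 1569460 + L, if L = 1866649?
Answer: 3436109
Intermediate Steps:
1569460 + L = 1569460 + 1866649 = 3436109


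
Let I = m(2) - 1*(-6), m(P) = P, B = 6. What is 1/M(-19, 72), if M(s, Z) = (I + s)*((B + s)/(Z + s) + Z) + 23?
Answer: -53/40614 ≈ -0.0013050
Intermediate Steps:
I = 8 (I = 2 - 1*(-6) = 2 + 6 = 8)
M(s, Z) = 23 + (8 + s)*(Z + (6 + s)/(Z + s)) (M(s, Z) = (8 + s)*((6 + s)/(Z + s) + Z) + 23 = (8 + s)*(Z + (6 + s)/(Z + s)) + 23 = 23 + (8 + s)*(Z + (6 + s)/(Z + s)))
1/M(-19, 72) = 1/((48 + (-19)**2 + 8*72**2 + 23*72 + 37*(-19) + 72*(-19)**2 - 19*72**2 + 8*72*(-19))/(72 - 19)) = 1/((48 + 361 + 8*5184 + 1656 - 703 + 72*361 - 19*5184 - 10944)/53) = 1/((48 + 361 + 41472 + 1656 - 703 + 25992 - 98496 - 10944)/53) = 1/((1/53)*(-40614)) = 1/(-40614/53) = -53/40614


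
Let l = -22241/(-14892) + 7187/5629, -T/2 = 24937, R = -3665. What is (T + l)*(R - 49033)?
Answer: 36717849398720537/13971178 ≈ 2.6281e+9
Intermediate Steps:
T = -49874 (T = -2*24937 = -49874)
l = 232223393/83827068 (l = -22241*(-1/14892) + 7187*(1/5629) = 22241/14892 + 7187/5629 = 232223393/83827068 ≈ 2.7703)
(T + l)*(R - 49033) = (-49874 + 232223393/83827068)*(-3665 - 49033) = -4180558966039/83827068*(-52698) = 36717849398720537/13971178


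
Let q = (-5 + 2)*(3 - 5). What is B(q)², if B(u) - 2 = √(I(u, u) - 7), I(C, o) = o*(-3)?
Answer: -21 + 20*I ≈ -21.0 + 20.0*I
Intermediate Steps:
I(C, o) = -3*o
q = 6 (q = -3*(-2) = 6)
B(u) = 2 + √(-7 - 3*u) (B(u) = 2 + √(-3*u - 7) = 2 + √(-7 - 3*u))
B(q)² = (2 + √(-7 - 3*6))² = (2 + √(-7 - 18))² = (2 + √(-25))² = (2 + 5*I)²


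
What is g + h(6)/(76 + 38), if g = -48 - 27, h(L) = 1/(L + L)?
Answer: -102599/1368 ≈ -74.999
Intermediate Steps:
h(L) = 1/(2*L)
g = -75
g + h(6)/(76 + 38) = -75 + ((½)/6)/(76 + 38) = -75 + ((½)*(⅙))/114 = -75 + (1/12)*(1/114) = -75 + 1/1368 = -102599/1368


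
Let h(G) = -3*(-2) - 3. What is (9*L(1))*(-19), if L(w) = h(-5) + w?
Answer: -684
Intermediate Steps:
h(G) = 3 (h(G) = 6 - 3 = 3)
L(w) = 3 + w
(9*L(1))*(-19) = (9*(3 + 1))*(-19) = (9*4)*(-19) = 36*(-19) = -684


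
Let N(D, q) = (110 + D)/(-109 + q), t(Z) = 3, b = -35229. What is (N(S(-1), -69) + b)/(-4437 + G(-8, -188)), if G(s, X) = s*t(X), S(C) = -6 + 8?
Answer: 3135437/397029 ≈ 7.8972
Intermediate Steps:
S(C) = 2
G(s, X) = 3*s (G(s, X) = s*3 = 3*s)
N(D, q) = (110 + D)/(-109 + q)
(N(S(-1), -69) + b)/(-4437 + G(-8, -188)) = ((110 + 2)/(-109 - 69) - 35229)/(-4437 + 3*(-8)) = (112/(-178) - 35229)/(-4437 - 24) = (-1/178*112 - 35229)/(-4461) = (-56/89 - 35229)*(-1/4461) = -3135437/89*(-1/4461) = 3135437/397029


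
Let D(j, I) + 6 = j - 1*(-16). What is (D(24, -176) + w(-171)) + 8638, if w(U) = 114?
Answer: 8786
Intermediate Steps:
D(j, I) = 10 + j (D(j, I) = -6 + (j - 1*(-16)) = -6 + (j + 16) = -6 + (16 + j) = 10 + j)
(D(24, -176) + w(-171)) + 8638 = ((10 + 24) + 114) + 8638 = (34 + 114) + 8638 = 148 + 8638 = 8786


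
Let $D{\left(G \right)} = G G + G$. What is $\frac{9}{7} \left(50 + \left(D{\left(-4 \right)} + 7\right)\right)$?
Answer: $\frac{621}{7} \approx 88.714$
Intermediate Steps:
$D{\left(G \right)} = G + G^{2}$ ($D{\left(G \right)} = G^{2} + G = G + G^{2}$)
$\frac{9}{7} \left(50 + \left(D{\left(-4 \right)} + 7\right)\right) = \frac{9}{7} \left(50 - \left(-7 + 4 \left(1 - 4\right)\right)\right) = 9 \cdot \frac{1}{7} \left(50 + \left(\left(-4\right) \left(-3\right) + 7\right)\right) = \frac{9 \left(50 + \left(12 + 7\right)\right)}{7} = \frac{9 \left(50 + 19\right)}{7} = \frac{9}{7} \cdot 69 = \frac{621}{7}$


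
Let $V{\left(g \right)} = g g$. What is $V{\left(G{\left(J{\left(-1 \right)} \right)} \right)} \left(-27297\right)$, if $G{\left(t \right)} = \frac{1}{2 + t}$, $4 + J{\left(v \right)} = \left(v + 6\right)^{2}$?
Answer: $- \frac{27297}{529} \approx -51.601$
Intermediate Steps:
$J{\left(v \right)} = -4 + \left(6 + v\right)^{2}$ ($J{\left(v \right)} = -4 + \left(v + 6\right)^{2} = -4 + \left(6 + v\right)^{2}$)
$V{\left(g \right)} = g^{2}$
$V{\left(G{\left(J{\left(-1 \right)} \right)} \right)} \left(-27297\right) = \left(\frac{1}{2 - \left(4 - \left(6 - 1\right)^{2}\right)}\right)^{2} \left(-27297\right) = \left(\frac{1}{2 - \left(4 - 5^{2}\right)}\right)^{2} \left(-27297\right) = \left(\frac{1}{2 + \left(-4 + 25\right)}\right)^{2} \left(-27297\right) = \left(\frac{1}{2 + 21}\right)^{2} \left(-27297\right) = \left(\frac{1}{23}\right)^{2} \left(-27297\right) = \frac{1}{529} \left(-27297\right) = - \frac{27297}{529}$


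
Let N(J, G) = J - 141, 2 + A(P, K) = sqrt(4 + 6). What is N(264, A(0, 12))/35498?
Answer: 123/35498 ≈ 0.0034650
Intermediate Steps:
A(P, K) = -2 + sqrt(10) (A(P, K) = -2 + sqrt(4 + 6) = -2 + sqrt(10))
N(J, G) = -141 + J
N(264, A(0, 12))/35498 = (-141 + 264)/35498 = 123*(1/35498) = 123/35498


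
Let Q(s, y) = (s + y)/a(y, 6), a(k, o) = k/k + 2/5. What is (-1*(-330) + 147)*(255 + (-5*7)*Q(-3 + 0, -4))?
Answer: 205110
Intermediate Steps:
a(k, o) = 7/5 (a(k, o) = 1 + 2*(⅕) = 1 + ⅖ = 7/5)
Q(s, y) = 5*s/7 + 5*y/7 (Q(s, y) = (s + y)/(7/5) = (s + y)*(5/7) = 5*s/7 + 5*y/7)
(-1*(-330) + 147)*(255 + (-5*7)*Q(-3 + 0, -4)) = (-1*(-330) + 147)*(255 + (-5*7)*(5*(-3 + 0)/7 + (5/7)*(-4))) = (330 + 147)*(255 - 35*((5/7)*(-3) - 20/7)) = 477*(255 - 35*(-15/7 - 20/7)) = 477*(255 - 35*(-5)) = 477*(255 + 175) = 477*430 = 205110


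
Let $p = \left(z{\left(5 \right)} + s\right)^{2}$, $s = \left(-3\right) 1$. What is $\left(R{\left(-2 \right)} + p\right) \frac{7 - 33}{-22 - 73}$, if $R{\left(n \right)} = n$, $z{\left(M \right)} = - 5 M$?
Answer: $\frac{20332}{95} \approx 214.02$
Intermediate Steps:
$s = -3$
$p = 784$ ($p = \left(\left(-5\right) 5 - 3\right)^{2} = \left(-25 - 3\right)^{2} = \left(-28\right)^{2} = 784$)
$\left(R{\left(-2 \right)} + p\right) \frac{7 - 33}{-22 - 73} = \left(-2 + 784\right) \frac{7 - 33}{-22 - 73} = 782 \left(- \frac{26}{-95}\right) = 782 \left(\left(-26\right) \left(- \frac{1}{95}\right)\right) = 782 \cdot \frac{26}{95} = \frac{20332}{95}$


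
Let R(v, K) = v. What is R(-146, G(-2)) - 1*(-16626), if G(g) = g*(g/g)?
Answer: 16480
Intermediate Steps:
G(g) = g (G(g) = g*1 = g)
R(-146, G(-2)) - 1*(-16626) = -146 - 1*(-16626) = -146 + 16626 = 16480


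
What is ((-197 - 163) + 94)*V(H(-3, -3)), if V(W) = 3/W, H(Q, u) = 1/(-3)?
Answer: 2394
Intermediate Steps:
H(Q, u) = -1/3
((-197 - 163) + 94)*V(H(-3, -3)) = ((-197 - 163) + 94)*(3/(-1/3)) = (-360 + 94)*(3*(-3)) = -266*(-9) = 2394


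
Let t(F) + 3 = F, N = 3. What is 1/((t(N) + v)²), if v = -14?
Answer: 1/196 ≈ 0.0051020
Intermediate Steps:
t(F) = -3 + F
1/((t(N) + v)²) = 1/(((-3 + 3) - 14)²) = 1/((0 - 14)²) = 1/((-14)²) = 1/196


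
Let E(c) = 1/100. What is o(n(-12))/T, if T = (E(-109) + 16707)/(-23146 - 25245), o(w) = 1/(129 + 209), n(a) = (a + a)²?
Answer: -2419550/282348469 ≈ -0.0085694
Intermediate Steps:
n(a) = 4*a² (n(a) = (2*a)² = 4*a²)
o(w) = 1/338
E(c) = 1/100
T = -1670701/4839100 (T = (1/100 + 16707)/(-23146 - 25245) = (1670701/100)/(-48391) = (1670701/100)*(-1/48391) = -1670701/4839100 ≈ -0.34525)
o(n(-12))/T = 1/(338*(-1670701/4839100)) = (1/338)*(-4839100/1670701) = -2419550/282348469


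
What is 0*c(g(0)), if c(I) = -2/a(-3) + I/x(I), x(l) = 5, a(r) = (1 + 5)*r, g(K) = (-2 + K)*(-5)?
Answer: 0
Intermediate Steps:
g(K) = 10 - 5*K
a(r) = 6*r
c(I) = ⅑ + I/5 (c(I) = -2/(6*(-3)) + I/5 = -2/(-18) + I*(⅕) = -2*(-1/18) + I/5 = ⅑ + I/5)
0*c(g(0)) = 0*(⅑ + (10 - 5*0)/5) = 0*(⅑ + (10 + 0)/5) = 0*(⅑ + (⅕)*10) = 0*(⅑ + 2) = 0*(19/9) = 0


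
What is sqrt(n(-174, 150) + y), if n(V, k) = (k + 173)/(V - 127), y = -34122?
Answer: I*sqrt(3091584545)/301 ≈ 184.72*I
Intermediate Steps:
n(V, k) = (173 + k)/(-127 + V)
sqrt(n(-174, 150) + y) = sqrt((173 + 150)/(-127 - 174) - 34122) = sqrt(323/(-301) - 34122) = sqrt(-1/301*323 - 34122) = sqrt(-323/301 - 34122) = sqrt(-10271045/301) = I*sqrt(3091584545)/301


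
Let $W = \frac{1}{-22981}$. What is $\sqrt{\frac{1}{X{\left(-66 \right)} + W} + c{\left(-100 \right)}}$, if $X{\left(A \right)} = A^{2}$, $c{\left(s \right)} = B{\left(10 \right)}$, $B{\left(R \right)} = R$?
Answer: $\frac{\sqrt{100212881262457785}}{100105235} \approx 3.1623$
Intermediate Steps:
$c{\left(s \right)} = 10$
$W = - \frac{1}{22981} \approx -4.3514 \cdot 10^{-5}$
$\sqrt{\frac{1}{X{\left(-66 \right)} + W} + c{\left(-100 \right)}} = \sqrt{\frac{1}{\left(-66\right)^{2} - \frac{1}{22981}} + 10} = \sqrt{\frac{1}{4356 - \frac{1}{22981}} + 10} = \sqrt{\frac{1}{\frac{100105235}{22981}} + 10} = \sqrt{\frac{22981}{100105235} + 10} = \sqrt{\frac{1001075331}{100105235}} = \frac{\sqrt{100212881262457785}}{100105235}$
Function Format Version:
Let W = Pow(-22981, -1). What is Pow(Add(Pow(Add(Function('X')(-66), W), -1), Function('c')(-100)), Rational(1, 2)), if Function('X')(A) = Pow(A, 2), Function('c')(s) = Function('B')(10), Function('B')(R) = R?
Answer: Mul(Rational(1, 100105235), Pow(100212881262457785, Rational(1, 2))) ≈ 3.1623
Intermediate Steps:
Function('c')(s) = 10
W = Rational(-1, 22981) ≈ -4.3514e-5
Pow(Add(Pow(Add(Function('X')(-66), W), -1), Function('c')(-100)), Rational(1, 2)) = Pow(Add(Pow(Add(Pow(-66, 2), Rational(-1, 22981)), -1), 10), Rational(1, 2)) = Pow(Add(Pow(Add(4356, Rational(-1, 22981)), -1), 10), Rational(1, 2)) = Pow(Add(Pow(Rational(100105235, 22981), -1), 10), Rational(1, 2)) = Pow(Add(Rational(22981, 100105235), 10), Rational(1, 2)) = Pow(Rational(1001075331, 100105235), Rational(1, 2)) = Mul(Rational(1, 100105235), Pow(100212881262457785, Rational(1, 2)))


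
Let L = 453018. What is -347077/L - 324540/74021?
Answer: -172713448337/33532845378 ≈ -5.1506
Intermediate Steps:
-347077/L - 324540/74021 = -347077/453018 - 324540/74021 = -172713448337/33532845378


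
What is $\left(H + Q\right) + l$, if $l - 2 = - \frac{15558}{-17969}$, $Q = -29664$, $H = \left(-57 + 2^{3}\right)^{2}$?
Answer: $- \frac{489837351}{17969} \approx -27260.0$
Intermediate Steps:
$H = 2401$ ($H = \left(-57 + 8\right)^{2} = \left(-49\right)^{2} = 2401$)
$l = \frac{51496}{17969}$ ($l = 2 - \frac{15558}{-17969} = 2 - - \frac{15558}{17969} = 2 + \frac{15558}{17969} = \frac{51496}{17969} \approx 2.8658$)
$\left(H + Q\right) + l = \left(2401 - 29664\right) + \frac{51496}{17969} = -27263 + \frac{51496}{17969} = - \frac{489837351}{17969}$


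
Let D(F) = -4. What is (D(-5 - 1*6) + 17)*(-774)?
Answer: -10062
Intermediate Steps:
(D(-5 - 1*6) + 17)*(-774) = (-4 + 17)*(-774) = 13*(-774) = -10062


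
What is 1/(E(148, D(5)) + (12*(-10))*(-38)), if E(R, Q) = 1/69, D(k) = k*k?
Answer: 69/314641 ≈ 0.00021930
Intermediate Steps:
D(k) = k²
E(R, Q) = 1/69
1/(E(148, D(5)) + (12*(-10))*(-38)) = 1/(1/69 + (12*(-10))*(-38)) = 1/(1/69 - 120*(-38)) = 1/(1/69 + 4560) = 1/(314641/69) = 69/314641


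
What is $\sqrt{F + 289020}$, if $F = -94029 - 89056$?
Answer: $\sqrt{105935} \approx 325.48$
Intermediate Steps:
$F = -183085$
$\sqrt{F + 289020} = \sqrt{-183085 + 289020} = \sqrt{105935}$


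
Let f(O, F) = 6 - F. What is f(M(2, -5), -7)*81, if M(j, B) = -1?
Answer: 1053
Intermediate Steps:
f(M(2, -5), -7)*81 = (6 - 1*(-7))*81 = (6 + 7)*81 = 13*81 = 1053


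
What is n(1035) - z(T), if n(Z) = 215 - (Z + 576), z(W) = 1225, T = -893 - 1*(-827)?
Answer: -2621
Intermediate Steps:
T = -66 (T = -893 + 827 = -66)
n(Z) = -361 - Z (n(Z) = 215 - (576 + Z) = 215 + (-576 - Z) = -361 - Z)
n(1035) - z(T) = (-361 - 1*1035) - 1*1225 = (-361 - 1035) - 1225 = -1396 - 1225 = -2621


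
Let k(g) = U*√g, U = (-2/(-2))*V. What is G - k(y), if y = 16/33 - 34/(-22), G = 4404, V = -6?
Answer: 4404 + 2*√2211/11 ≈ 4412.5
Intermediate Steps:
U = -6 (U = -2/(-2)*(-6) = -2*(-½)*(-6) = 1*(-6) = -6)
y = 67/33 (y = 16*(1/33) - 34*(-1/22) = 16/33 + 17/11 = 67/33 ≈ 2.0303)
k(g) = -6*√g
G - k(y) = 4404 - (-6)*√(67/33) = 4404 - (-6)*√2211/33 = 4404 - (-2)*√2211/11 = 4404 + 2*√2211/11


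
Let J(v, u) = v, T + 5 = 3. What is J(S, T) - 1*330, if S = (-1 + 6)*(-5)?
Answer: -355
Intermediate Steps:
T = -2 (T = -5 + 3 = -2)
S = -25 (S = 5*(-5) = -25)
J(S, T) - 1*330 = -25 - 1*330 = -25 - 330 = -355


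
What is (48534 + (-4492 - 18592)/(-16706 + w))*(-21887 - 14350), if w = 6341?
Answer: -6076679089526/3455 ≈ -1.7588e+9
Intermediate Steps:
(48534 + (-4492 - 18592)/(-16706 + w))*(-21887 - 14350) = (48534 + (-4492 - 18592)/(-16706 + 6341))*(-21887 - 14350) = (48534 - 23084/(-10365))*(-36237) = (48534 - 23084*(-1/10365))*(-36237) = (48534 + 23084/10365)*(-36237) = (503077994/10365)*(-36237) = -6076679089526/3455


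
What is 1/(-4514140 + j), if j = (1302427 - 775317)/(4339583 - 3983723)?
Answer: -35586/160640133329 ≈ -2.2153e-7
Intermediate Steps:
j = 52711/35586 (j = 527110/355860 = 527110*(1/355860) = 52711/35586 ≈ 1.4812)
1/(-4514140 + j) = 1/(-4514140 + 52711/35586) = 1/(-160640133329/35586) = -35586/160640133329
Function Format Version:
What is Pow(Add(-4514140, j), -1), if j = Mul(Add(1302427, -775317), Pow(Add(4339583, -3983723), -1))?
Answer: Rational(-35586, 160640133329) ≈ -2.2153e-7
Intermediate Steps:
j = Rational(52711, 35586) (j = Mul(527110, Pow(355860, -1)) = Mul(527110, Rational(1, 355860)) = Rational(52711, 35586) ≈ 1.4812)
Pow(Add(-4514140, j), -1) = Pow(Add(-4514140, Rational(52711, 35586)), -1) = Pow(Rational(-160640133329, 35586), -1) = Rational(-35586, 160640133329)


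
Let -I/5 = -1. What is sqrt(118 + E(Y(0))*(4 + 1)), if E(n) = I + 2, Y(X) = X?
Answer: 3*sqrt(17) ≈ 12.369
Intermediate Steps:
I = 5 (I = -5*(-1) = 5)
E(n) = 7 (E(n) = 5 + 2 = 7)
sqrt(118 + E(Y(0))*(4 + 1)) = sqrt(118 + 7*(4 + 1)) = sqrt(118 + 7*5) = sqrt(118 + 35) = sqrt(153) = 3*sqrt(17)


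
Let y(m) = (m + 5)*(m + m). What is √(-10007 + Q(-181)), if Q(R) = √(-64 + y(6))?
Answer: √(-10007 + 2*√17) ≈ 99.994*I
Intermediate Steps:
y(m) = 2*m*(5 + m) (y(m) = (5 + m)*(2*m) = 2*m*(5 + m))
Q(R) = 2*√17 (Q(R) = √(-64 + 2*6*(5 + 6)) = √(-64 + 2*6*11) = √(-64 + 132) = √68 = 2*√17)
√(-10007 + Q(-181)) = √(-10007 + 2*√17)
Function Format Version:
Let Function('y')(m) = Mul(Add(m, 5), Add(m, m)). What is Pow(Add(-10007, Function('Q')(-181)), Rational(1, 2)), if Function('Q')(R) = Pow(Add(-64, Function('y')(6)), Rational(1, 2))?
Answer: Pow(Add(-10007, Mul(2, Pow(17, Rational(1, 2)))), Rational(1, 2)) ≈ Mul(99.994, I)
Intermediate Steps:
Function('y')(m) = Mul(2, m, Add(5, m)) (Function('y')(m) = Mul(Add(5, m), Mul(2, m)) = Mul(2, m, Add(5, m)))
Function('Q')(R) = Mul(2, Pow(17, Rational(1, 2))) (Function('Q')(R) = Pow(Add(-64, Mul(2, 6, Add(5, 6))), Rational(1, 2)) = Pow(Add(-64, Mul(2, 6, 11)), Rational(1, 2)) = Pow(Add(-64, 132), Rational(1, 2)) = Pow(68, Rational(1, 2)) = Mul(2, Pow(17, Rational(1, 2))))
Pow(Add(-10007, Function('Q')(-181)), Rational(1, 2)) = Pow(Add(-10007, Mul(2, Pow(17, Rational(1, 2)))), Rational(1, 2))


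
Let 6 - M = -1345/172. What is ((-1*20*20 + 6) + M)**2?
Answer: 4275982881/29584 ≈ 1.4454e+5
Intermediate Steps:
M = 2377/172 (M = 6 - (-1345)/172 = 6 - 1*(-1345/172) = 6 + 1345/172 = 2377/172 ≈ 13.820)
((-1*20*20 + 6) + M)**2 = ((-1*20*20 + 6) + 2377/172)**2 = ((-20*20 + 6) + 2377/172)**2 = ((-400 + 6) + 2377/172)**2 = (-394 + 2377/172)**2 = (-65391/172)**2 = 4275982881/29584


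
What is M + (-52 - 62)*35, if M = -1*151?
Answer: -4141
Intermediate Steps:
M = -151
M + (-52 - 62)*35 = -151 + (-52 - 62)*35 = -151 - 114*35 = -151 - 3990 = -4141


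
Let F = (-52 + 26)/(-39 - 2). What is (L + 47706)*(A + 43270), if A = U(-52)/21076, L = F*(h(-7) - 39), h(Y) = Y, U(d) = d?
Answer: 445662703830750/216029 ≈ 2.0630e+9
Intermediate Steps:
F = 26/41 (F = -26/(-41) = -26*(-1/41) = 26/41 ≈ 0.63415)
L = -1196/41 (L = 26*(-7 - 39)/41 = (26/41)*(-46) = -1196/41 ≈ -29.171)
A = -13/5269 (A = -52/21076 = -52*1/21076 = -13/5269 ≈ -0.0024673)
(L + 47706)*(A + 43270) = (-1196/41 + 47706)*(-13/5269 + 43270) = (1954750/41)*(227989617/5269) = 445662703830750/216029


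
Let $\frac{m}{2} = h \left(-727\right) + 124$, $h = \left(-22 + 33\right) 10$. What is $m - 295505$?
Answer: $-455197$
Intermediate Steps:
$h = 110$ ($h = 11 \cdot 10 = 110$)
$m = -159692$ ($m = 2 \left(110 \left(-727\right) + 124\right) = 2 \left(-79970 + 124\right) = 2 \left(-79846\right) = -159692$)
$m - 295505 = -159692 - 295505 = -455197$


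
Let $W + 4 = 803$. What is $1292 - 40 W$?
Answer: $-30668$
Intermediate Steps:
$W = 799$ ($W = -4 + 803 = 799$)
$1292 - 40 W = 1292 - 31960 = -30668$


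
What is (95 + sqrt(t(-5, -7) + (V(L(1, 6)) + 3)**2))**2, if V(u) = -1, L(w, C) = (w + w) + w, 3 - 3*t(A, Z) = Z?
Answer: (285 + sqrt(66))**2/9 ≈ 9546.9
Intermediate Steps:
t(A, Z) = 1 - Z/3
L(w, C) = 3*w (L(w, C) = 2*w + w = 3*w)
(95 + sqrt(t(-5, -7) + (V(L(1, 6)) + 3)**2))**2 = (95 + sqrt((1 - 1/3*(-7)) + (-1 + 3)**2))**2 = (95 + sqrt((1 + 7/3) + 2**2))**2 = (95 + sqrt(10/3 + 4))**2 = (95 + sqrt(22/3))**2 = (95 + sqrt(66)/3)**2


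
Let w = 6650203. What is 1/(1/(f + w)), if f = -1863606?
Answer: 4786597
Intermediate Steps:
1/(1/(f + w)) = 1/(1/(-1863606 + 6650203)) = 1/(1/4786597) = 4786597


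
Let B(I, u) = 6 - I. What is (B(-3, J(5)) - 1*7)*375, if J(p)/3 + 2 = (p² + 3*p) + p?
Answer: 750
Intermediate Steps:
J(p) = -6 + 3*p² + 12*p (J(p) = -6 + 3*((p² + 3*p) + p) = -6 + 3*(p² + 4*p) = -6 + (3*p² + 12*p) = -6 + 3*p² + 12*p)
(B(-3, J(5)) - 1*7)*375 = ((6 - 1*(-3)) - 1*7)*375 = ((6 + 3) - 7)*375 = (9 - 7)*375 = 2*375 = 750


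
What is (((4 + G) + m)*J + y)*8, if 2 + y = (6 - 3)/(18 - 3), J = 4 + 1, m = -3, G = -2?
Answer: -272/5 ≈ -54.400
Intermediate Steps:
J = 5
y = -9/5 (y = -2 + (6 - 3)/(18 - 3) = -2 + 3/15 = -2 + 3*(1/15) = -2 + 1/5 = -9/5 ≈ -1.8000)
(((4 + G) + m)*J + y)*8 = (((4 - 2) - 3)*5 - 9/5)*8 = ((2 - 3)*5 - 9/5)*8 = (-1*5 - 9/5)*8 = (-5 - 9/5)*8 = -34/5*8 = -272/5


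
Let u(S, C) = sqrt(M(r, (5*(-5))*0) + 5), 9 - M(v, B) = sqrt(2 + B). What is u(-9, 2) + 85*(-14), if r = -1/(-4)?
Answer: -1190 + sqrt(14 - sqrt(2)) ≈ -1186.5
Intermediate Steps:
r = 1/4 (r = -1*(-1/4) = 1/4 ≈ 0.25000)
M(v, B) = 9 - sqrt(2 + B)
u(S, C) = sqrt(14 - sqrt(2)) (u(S, C) = sqrt((9 - sqrt(2 + (5*(-5))*0)) + 5) = sqrt((9 - sqrt(2 - 25*0)) + 5) = sqrt((9 - sqrt(2 + 0)) + 5) = sqrt((9 - sqrt(2)) + 5) = sqrt(14 - sqrt(2)))
u(-9, 2) + 85*(-14) = sqrt(14 - sqrt(2)) + 85*(-14) = sqrt(14 - sqrt(2)) - 1190 = -1190 + sqrt(14 - sqrt(2))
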